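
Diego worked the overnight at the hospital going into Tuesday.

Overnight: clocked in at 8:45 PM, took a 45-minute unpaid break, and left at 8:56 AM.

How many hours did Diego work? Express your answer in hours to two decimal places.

11.43 hours

Overnight: 8:45 PM → midnight = 3 h 15 min; midnight → 8:56 AM = 8 h 56 min; span 12 h 11 min; less 45 min break → 11 h 26 min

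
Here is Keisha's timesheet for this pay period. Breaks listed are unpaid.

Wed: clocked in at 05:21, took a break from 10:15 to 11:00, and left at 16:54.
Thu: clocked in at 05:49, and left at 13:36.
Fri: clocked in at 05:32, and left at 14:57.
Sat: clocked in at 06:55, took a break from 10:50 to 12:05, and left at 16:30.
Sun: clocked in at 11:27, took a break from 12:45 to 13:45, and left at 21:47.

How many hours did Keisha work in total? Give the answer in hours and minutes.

45 h 40 min

Wed: 05:21–16:54 = 11 h 33 min; less 45 min break → 10 h 48 min
Thu: 05:49–13:36 = 7 h 47 min
Fri: 05:32–14:57 = 9 h 25 min
Sat: 06:55–16:30 = 9 h 35 min; less 75 min break → 8 h 20 min
Sun: 11:27–21:47 = 10 h 20 min; less 60 min break → 9 h 20 min
Total: 10 h 48 min + 7 h 47 min + 9 h 25 min + 8 h 20 min + 9 h 20 min = 45 h 40 min.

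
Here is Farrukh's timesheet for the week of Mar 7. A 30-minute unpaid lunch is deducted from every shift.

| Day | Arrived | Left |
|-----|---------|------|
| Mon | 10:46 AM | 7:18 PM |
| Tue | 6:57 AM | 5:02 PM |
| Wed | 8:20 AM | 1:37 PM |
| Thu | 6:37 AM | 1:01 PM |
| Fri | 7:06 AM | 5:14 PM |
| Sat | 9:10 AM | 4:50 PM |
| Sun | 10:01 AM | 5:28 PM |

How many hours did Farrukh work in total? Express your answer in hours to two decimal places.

Mon: 10:46 AM–7:18 PM = 8 h 32 min; less 30 min break → 8 h 2 min
Tue: 6:57 AM–5:02 PM = 10 h 5 min; less 30 min break → 9 h 35 min
Wed: 8:20 AM–1:37 PM = 5 h 17 min; less 30 min break → 4 h 47 min
Thu: 6:37 AM–1:01 PM = 6 h 24 min; less 30 min break → 5 h 54 min
Fri: 7:06 AM–5:14 PM = 10 h 8 min; less 30 min break → 9 h 38 min
Sat: 9:10 AM–4:50 PM = 7 h 40 min; less 30 min break → 7 h 10 min
Sun: 10:01 AM–5:28 PM = 7 h 27 min; less 30 min break → 6 h 57 min
Total: 8 h 2 min + 9 h 35 min + 4 h 47 min + 5 h 54 min + 9 h 38 min + 7 h 10 min + 6 h 57 min = 52 h 3 min.

52.05 hours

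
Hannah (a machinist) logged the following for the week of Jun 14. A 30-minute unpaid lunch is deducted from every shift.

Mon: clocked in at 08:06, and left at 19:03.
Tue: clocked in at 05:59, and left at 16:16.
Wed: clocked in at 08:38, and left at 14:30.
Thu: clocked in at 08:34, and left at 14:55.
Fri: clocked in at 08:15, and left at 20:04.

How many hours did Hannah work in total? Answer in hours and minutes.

42 h 46 min

Mon: 08:06–19:03 = 10 h 57 min; less 30 min break → 10 h 27 min
Tue: 05:59–16:16 = 10 h 17 min; less 30 min break → 9 h 47 min
Wed: 08:38–14:30 = 5 h 52 min; less 30 min break → 5 h 22 min
Thu: 08:34–14:55 = 6 h 21 min; less 30 min break → 5 h 51 min
Fri: 08:15–20:04 = 11 h 49 min; less 30 min break → 11 h 19 min
Total: 10 h 27 min + 9 h 47 min + 5 h 22 min + 5 h 51 min + 11 h 19 min = 42 h 46 min.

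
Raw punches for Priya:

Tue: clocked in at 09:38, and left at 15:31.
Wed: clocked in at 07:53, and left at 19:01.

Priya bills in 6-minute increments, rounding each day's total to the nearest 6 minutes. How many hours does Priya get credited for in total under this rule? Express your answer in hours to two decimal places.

17.00 hours

Tue: 09:38–15:31 = 5 h 53 min → rounds to 5 h 54 min
Wed: 07:53–19:01 = 11 h 8 min → rounds to 11 h 6 min
Total credited: 17 h 0 min.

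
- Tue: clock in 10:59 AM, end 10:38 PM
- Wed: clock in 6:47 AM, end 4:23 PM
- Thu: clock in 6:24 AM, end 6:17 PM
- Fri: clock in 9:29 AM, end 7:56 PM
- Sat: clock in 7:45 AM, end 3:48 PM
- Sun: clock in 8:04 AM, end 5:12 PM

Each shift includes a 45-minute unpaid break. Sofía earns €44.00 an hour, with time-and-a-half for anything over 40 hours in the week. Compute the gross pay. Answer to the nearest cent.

€2833.60

Tue: 10:59 AM–10:38 PM = 11 h 39 min; less 45 min break → 10 h 54 min
Wed: 6:47 AM–4:23 PM = 9 h 36 min; less 45 min break → 8 h 51 min
Thu: 6:24 AM–6:17 PM = 11 h 53 min; less 45 min break → 11 h 8 min
Fri: 9:29 AM–7:56 PM = 10 h 27 min; less 45 min break → 9 h 42 min
Sat: 7:45 AM–3:48 PM = 8 h 3 min; less 45 min break → 7 h 18 min
Sun: 8:04 AM–5:12 PM = 9 h 8 min; less 45 min break → 8 h 23 min
Total worked: 56 h 16 min = 3376 min.
Regular 40 h 0 min = 2400 min at €44.00/h; overtime 16 h 16 min = 976 min at €66.00/h.
Pay = (2400 × €44.00 + 976 × €66.00) ÷ 60 = €2833.60.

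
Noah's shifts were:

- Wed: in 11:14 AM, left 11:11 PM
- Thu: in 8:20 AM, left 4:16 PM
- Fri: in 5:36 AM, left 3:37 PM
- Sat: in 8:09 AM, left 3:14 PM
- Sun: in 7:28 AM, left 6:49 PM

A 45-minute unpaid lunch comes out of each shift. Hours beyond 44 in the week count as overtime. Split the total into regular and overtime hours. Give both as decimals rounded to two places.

Regular 44.00 hours, overtime 0.58 hours

Wed: 11:14 AM–11:11 PM = 11 h 57 min; less 45 min break → 11 h 12 min
Thu: 8:20 AM–4:16 PM = 7 h 56 min; less 45 min break → 7 h 11 min
Fri: 5:36 AM–3:37 PM = 10 h 1 min; less 45 min break → 9 h 16 min
Sat: 8:09 AM–3:14 PM = 7 h 5 min; less 45 min break → 6 h 20 min
Sun: 7:28 AM–6:49 PM = 11 h 21 min; less 45 min break → 10 h 36 min
Total worked: 44 h 35 min = 44.58 h.
Threshold 44 h → overtime 0 h 35 min, regular 44 h 0 min.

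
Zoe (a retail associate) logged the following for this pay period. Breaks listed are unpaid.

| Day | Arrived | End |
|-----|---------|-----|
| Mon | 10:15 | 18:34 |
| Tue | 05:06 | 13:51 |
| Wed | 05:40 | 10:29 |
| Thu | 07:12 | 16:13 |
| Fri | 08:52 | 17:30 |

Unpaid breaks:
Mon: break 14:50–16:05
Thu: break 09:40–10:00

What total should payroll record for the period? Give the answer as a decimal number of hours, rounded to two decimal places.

37.95 hours

Mon: 10:15–18:34 = 8 h 19 min; less 75 min break → 7 h 4 min
Tue: 05:06–13:51 = 8 h 45 min
Wed: 05:40–10:29 = 4 h 49 min
Thu: 07:12–16:13 = 9 h 1 min; less 20 min break → 8 h 41 min
Fri: 08:52–17:30 = 8 h 38 min
Total: 7 h 4 min + 8 h 45 min + 4 h 49 min + 8 h 41 min + 8 h 38 min = 37 h 57 min.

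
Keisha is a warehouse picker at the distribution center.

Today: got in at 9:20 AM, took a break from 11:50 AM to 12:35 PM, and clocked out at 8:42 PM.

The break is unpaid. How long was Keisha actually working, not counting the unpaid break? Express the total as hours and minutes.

10 h 37 min

Today: 9:20 AM–8:42 PM = 11 h 22 min; less 45 min break → 10 h 37 min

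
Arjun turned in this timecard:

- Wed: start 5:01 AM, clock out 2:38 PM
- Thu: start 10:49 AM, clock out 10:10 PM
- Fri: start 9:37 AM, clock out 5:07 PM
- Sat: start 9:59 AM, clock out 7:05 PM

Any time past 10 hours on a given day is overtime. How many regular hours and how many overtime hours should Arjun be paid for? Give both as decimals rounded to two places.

Regular 36.22 hours, overtime 1.35 hours

Wed: 5:01 AM–2:38 PM = 9 h 37 min
Thu: 10:49 AM–10:10 PM = 11 h 21 min
Fri: 9:37 AM–5:07 PM = 7 h 30 min
Sat: 9:59 AM–7:05 PM = 9 h 6 min
Wed reg 9 h 37 min / OT 0 h 0 min; Thu reg 10 h 0 min / OT 1 h 21 min; Fri reg 7 h 30 min / OT 0 h 0 min; Sat reg 9 h 6 min / OT 0 h 0 min.
Totals: regular 36 h 13 min, overtime 1 h 21 min.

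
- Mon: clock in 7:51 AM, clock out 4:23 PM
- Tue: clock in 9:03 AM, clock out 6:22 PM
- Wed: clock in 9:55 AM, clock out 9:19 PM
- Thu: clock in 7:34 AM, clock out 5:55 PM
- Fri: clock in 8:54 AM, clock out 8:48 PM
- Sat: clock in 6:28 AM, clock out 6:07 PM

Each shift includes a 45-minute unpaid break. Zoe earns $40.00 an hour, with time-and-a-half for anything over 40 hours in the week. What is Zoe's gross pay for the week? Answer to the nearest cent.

Mon: 7:51 AM–4:23 PM = 8 h 32 min; less 45 min break → 7 h 47 min
Tue: 9:03 AM–6:22 PM = 9 h 19 min; less 45 min break → 8 h 34 min
Wed: 9:55 AM–9:19 PM = 11 h 24 min; less 45 min break → 10 h 39 min
Thu: 7:34 AM–5:55 PM = 10 h 21 min; less 45 min break → 9 h 36 min
Fri: 8:54 AM–8:48 PM = 11 h 54 min; less 45 min break → 11 h 9 min
Sat: 6:28 AM–6:07 PM = 11 h 39 min; less 45 min break → 10 h 54 min
Total worked: 58 h 39 min = 3519 min.
Regular 40 h 0 min = 2400 min at $40.00/h; overtime 18 h 39 min = 1119 min at $60.00/h.
Pay = (2400 × $40.00 + 1119 × $60.00) ÷ 60 = $2719.00.

$2719.00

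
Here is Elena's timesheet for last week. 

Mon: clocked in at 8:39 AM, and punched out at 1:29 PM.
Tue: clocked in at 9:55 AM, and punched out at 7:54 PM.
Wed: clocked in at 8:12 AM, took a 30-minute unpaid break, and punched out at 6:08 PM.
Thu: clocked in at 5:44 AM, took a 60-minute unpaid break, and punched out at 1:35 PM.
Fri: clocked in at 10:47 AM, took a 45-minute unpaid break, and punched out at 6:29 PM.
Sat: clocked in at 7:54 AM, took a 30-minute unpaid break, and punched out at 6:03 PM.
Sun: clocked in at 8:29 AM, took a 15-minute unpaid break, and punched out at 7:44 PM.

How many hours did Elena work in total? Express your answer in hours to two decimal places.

Mon: 8:39 AM–1:29 PM = 4 h 50 min
Tue: 9:55 AM–7:54 PM = 9 h 59 min
Wed: 8:12 AM–6:08 PM = 9 h 56 min; less 30 min break → 9 h 26 min
Thu: 5:44 AM–1:35 PM = 7 h 51 min; less 60 min break → 6 h 51 min
Fri: 10:47 AM–6:29 PM = 7 h 42 min; less 45 min break → 6 h 57 min
Sat: 7:54 AM–6:03 PM = 10 h 9 min; less 30 min break → 9 h 39 min
Sun: 8:29 AM–7:44 PM = 11 h 15 min; less 15 min break → 11 h 0 min
Total: 4 h 50 min + 9 h 59 min + 9 h 26 min + 6 h 51 min + 6 h 57 min + 9 h 39 min + 11 h 0 min = 58 h 42 min.

58.70 hours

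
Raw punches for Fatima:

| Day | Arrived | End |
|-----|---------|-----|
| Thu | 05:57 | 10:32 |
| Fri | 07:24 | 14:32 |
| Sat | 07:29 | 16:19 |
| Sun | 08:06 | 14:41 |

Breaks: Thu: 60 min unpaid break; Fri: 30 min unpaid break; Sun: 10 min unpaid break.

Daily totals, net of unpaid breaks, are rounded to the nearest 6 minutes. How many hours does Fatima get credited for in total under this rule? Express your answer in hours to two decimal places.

25.40 hours

Thu: 05:57–10:32 = 4 h 35 min − 60 min = 3 h 35 min → rounds to 3 h 36 min
Fri: 07:24–14:32 = 7 h 8 min − 30 min = 6 h 38 min → rounds to 6 h 36 min
Sat: 07:29–16:19 = 8 h 50 min → rounds to 8 h 48 min
Sun: 08:06–14:41 = 6 h 35 min − 10 min = 6 h 25 min → rounds to 6 h 24 min
Total credited: 25 h 24 min.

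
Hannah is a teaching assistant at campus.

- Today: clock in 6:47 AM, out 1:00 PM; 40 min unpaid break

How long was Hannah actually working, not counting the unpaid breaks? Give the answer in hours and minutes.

5 h 33 min

Today: 6:47 AM–1:00 PM = 6 h 13 min; less 40 min break → 5 h 33 min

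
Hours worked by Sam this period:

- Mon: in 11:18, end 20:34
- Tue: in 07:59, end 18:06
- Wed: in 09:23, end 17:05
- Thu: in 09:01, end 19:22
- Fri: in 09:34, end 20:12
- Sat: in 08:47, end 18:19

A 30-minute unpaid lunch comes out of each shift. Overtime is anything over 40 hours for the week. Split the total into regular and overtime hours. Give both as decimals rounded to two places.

Regular 40.00 hours, overtime 14.60 hours

Mon: 11:18–20:34 = 9 h 16 min; less 30 min break → 8 h 46 min
Tue: 07:59–18:06 = 10 h 7 min; less 30 min break → 9 h 37 min
Wed: 09:23–17:05 = 7 h 42 min; less 30 min break → 7 h 12 min
Thu: 09:01–19:22 = 10 h 21 min; less 30 min break → 9 h 51 min
Fri: 09:34–20:12 = 10 h 38 min; less 30 min break → 10 h 8 min
Sat: 08:47–18:19 = 9 h 32 min; less 30 min break → 9 h 2 min
Total worked: 54 h 36 min = 54.60 h.
Threshold 40 h → overtime 14 h 36 min, regular 40 h 0 min.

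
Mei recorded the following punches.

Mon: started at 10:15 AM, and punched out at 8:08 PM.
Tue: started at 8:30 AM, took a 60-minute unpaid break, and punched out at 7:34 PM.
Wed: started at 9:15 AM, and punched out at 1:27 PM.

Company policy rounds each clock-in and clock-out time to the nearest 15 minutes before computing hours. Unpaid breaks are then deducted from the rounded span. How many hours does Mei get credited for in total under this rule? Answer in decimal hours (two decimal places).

Mon: in 10:15 AM→10:15 AM, out 8:08 PM→8:15 PM; 10 h 0 min
Tue: in 8:30 AM→8:30 AM, out 7:34 PM→7:30 PM; 11 h 0 min − 60 min = 10 h 0 min
Wed: in 9:15 AM→9:15 AM, out 1:27 PM→1:30 PM; 4 h 15 min
Total credited: 24 h 15 min.

24.25 hours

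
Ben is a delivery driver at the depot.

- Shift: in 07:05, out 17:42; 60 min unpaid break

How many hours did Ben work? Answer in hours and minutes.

9 h 37 min

Shift: 07:05–17:42 = 10 h 37 min; less 60 min break → 9 h 37 min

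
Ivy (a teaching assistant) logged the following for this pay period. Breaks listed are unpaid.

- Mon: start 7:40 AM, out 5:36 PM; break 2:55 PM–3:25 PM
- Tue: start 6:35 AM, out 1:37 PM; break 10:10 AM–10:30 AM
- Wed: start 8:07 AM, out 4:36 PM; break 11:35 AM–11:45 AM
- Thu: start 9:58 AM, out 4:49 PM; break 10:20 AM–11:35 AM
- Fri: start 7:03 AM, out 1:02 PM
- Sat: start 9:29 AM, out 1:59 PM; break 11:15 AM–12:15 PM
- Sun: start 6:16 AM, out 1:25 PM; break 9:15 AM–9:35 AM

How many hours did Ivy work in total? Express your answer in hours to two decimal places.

Mon: 7:40 AM–5:36 PM = 9 h 56 min; less 30 min break → 9 h 26 min
Tue: 6:35 AM–1:37 PM = 7 h 2 min; less 20 min break → 6 h 42 min
Wed: 8:07 AM–4:36 PM = 8 h 29 min; less 10 min break → 8 h 19 min
Thu: 9:58 AM–4:49 PM = 6 h 51 min; less 75 min break → 5 h 36 min
Fri: 7:03 AM–1:02 PM = 5 h 59 min
Sat: 9:29 AM–1:59 PM = 4 h 30 min; less 60 min break → 3 h 30 min
Sun: 6:16 AM–1:25 PM = 7 h 9 min; less 20 min break → 6 h 49 min
Total: 9 h 26 min + 6 h 42 min + 8 h 19 min + 5 h 36 min + 5 h 59 min + 3 h 30 min + 6 h 49 min = 46 h 21 min.

46.35 hours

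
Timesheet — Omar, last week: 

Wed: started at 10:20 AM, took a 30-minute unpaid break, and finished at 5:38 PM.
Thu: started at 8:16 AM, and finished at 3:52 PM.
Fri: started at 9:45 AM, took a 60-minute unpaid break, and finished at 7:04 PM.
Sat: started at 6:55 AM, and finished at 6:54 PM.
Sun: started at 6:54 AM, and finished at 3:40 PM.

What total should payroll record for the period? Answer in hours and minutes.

Wed: 10:20 AM–5:38 PM = 7 h 18 min; less 30 min break → 6 h 48 min
Thu: 8:16 AM–3:52 PM = 7 h 36 min
Fri: 9:45 AM–7:04 PM = 9 h 19 min; less 60 min break → 8 h 19 min
Sat: 6:55 AM–6:54 PM = 11 h 59 min
Sun: 6:54 AM–3:40 PM = 8 h 46 min
Total: 6 h 48 min + 7 h 36 min + 8 h 19 min + 11 h 59 min + 8 h 46 min = 43 h 28 min.

43 h 28 min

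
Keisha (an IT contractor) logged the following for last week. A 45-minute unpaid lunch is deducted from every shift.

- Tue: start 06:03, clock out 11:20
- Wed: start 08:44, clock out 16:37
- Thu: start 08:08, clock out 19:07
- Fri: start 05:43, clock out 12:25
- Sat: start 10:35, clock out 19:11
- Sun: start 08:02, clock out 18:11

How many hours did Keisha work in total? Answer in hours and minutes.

Tue: 06:03–11:20 = 5 h 17 min; less 45 min break → 4 h 32 min
Wed: 08:44–16:37 = 7 h 53 min; less 45 min break → 7 h 8 min
Thu: 08:08–19:07 = 10 h 59 min; less 45 min break → 10 h 14 min
Fri: 05:43–12:25 = 6 h 42 min; less 45 min break → 5 h 57 min
Sat: 10:35–19:11 = 8 h 36 min; less 45 min break → 7 h 51 min
Sun: 08:02–18:11 = 10 h 9 min; less 45 min break → 9 h 24 min
Total: 4 h 32 min + 7 h 8 min + 10 h 14 min + 5 h 57 min + 7 h 51 min + 9 h 24 min = 45 h 6 min.

45 h 6 min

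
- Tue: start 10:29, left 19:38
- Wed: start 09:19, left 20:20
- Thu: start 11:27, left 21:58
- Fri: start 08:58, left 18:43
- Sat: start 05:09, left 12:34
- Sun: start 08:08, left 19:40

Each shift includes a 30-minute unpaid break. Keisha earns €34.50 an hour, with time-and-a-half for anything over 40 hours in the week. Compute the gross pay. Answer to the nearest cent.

€2227.84

Tue: 10:29–19:38 = 9 h 9 min; less 30 min break → 8 h 39 min
Wed: 09:19–20:20 = 11 h 1 min; less 30 min break → 10 h 31 min
Thu: 11:27–21:58 = 10 h 31 min; less 30 min break → 10 h 1 min
Fri: 08:58–18:43 = 9 h 45 min; less 30 min break → 9 h 15 min
Sat: 05:09–12:34 = 7 h 25 min; less 30 min break → 6 h 55 min
Sun: 08:08–19:40 = 11 h 32 min; less 30 min break → 11 h 2 min
Total worked: 56 h 23 min = 3383 min.
Regular 40 h 0 min = 2400 min at €34.50/h; overtime 16 h 23 min = 983 min at €51.75/h.
Pay = (2400 × €34.50 + 983 × €51.75) ÷ 60 = €2227.84.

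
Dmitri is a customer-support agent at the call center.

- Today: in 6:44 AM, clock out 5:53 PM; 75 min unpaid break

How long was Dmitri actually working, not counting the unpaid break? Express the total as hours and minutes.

Today: 6:44 AM–5:53 PM = 11 h 9 min; less 75 min break → 9 h 54 min

9 h 54 min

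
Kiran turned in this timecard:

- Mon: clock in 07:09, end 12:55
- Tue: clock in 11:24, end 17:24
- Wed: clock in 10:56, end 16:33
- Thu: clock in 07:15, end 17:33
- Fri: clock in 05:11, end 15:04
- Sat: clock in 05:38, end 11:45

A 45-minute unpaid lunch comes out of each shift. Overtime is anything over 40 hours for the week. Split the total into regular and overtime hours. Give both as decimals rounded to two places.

Mon: 07:09–12:55 = 5 h 46 min; less 45 min break → 5 h 1 min
Tue: 11:24–17:24 = 6 h 0 min; less 45 min break → 5 h 15 min
Wed: 10:56–16:33 = 5 h 37 min; less 45 min break → 4 h 52 min
Thu: 07:15–17:33 = 10 h 18 min; less 45 min break → 9 h 33 min
Fri: 05:11–15:04 = 9 h 53 min; less 45 min break → 9 h 8 min
Sat: 05:38–11:45 = 6 h 7 min; less 45 min break → 5 h 22 min
Total worked: 39 h 11 min = 39.18 h.
Threshold 40 h → overtime 0 h 0 min, regular 39 h 11 min.

Regular 39.18 hours, overtime 0.00 hours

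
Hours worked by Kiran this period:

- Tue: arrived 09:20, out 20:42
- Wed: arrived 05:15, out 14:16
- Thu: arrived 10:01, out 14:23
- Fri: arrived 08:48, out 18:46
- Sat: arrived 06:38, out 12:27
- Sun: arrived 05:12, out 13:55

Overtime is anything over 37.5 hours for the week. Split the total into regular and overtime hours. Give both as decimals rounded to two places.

Tue: 09:20–20:42 = 11 h 22 min
Wed: 05:15–14:16 = 9 h 1 min
Thu: 10:01–14:23 = 4 h 22 min
Fri: 08:48–18:46 = 9 h 58 min
Sat: 06:38–12:27 = 5 h 49 min
Sun: 05:12–13:55 = 8 h 43 min
Total worked: 49 h 15 min = 49.25 h.
Threshold 37.5 h → overtime 11 h 45 min, regular 37 h 30 min.

Regular 37.50 hours, overtime 11.75 hours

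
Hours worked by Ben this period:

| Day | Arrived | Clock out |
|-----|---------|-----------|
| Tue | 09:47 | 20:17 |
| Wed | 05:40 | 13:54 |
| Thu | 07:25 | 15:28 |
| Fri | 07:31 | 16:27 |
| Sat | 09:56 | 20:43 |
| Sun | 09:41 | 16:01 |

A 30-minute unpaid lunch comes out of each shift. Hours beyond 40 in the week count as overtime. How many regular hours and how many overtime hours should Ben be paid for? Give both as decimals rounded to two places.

Tue: 09:47–20:17 = 10 h 30 min; less 30 min break → 10 h 0 min
Wed: 05:40–13:54 = 8 h 14 min; less 30 min break → 7 h 44 min
Thu: 07:25–15:28 = 8 h 3 min; less 30 min break → 7 h 33 min
Fri: 07:31–16:27 = 8 h 56 min; less 30 min break → 8 h 26 min
Sat: 09:56–20:43 = 10 h 47 min; less 30 min break → 10 h 17 min
Sun: 09:41–16:01 = 6 h 20 min; less 30 min break → 5 h 50 min
Total worked: 49 h 50 min = 49.83 h.
Threshold 40 h → overtime 9 h 50 min, regular 40 h 0 min.

Regular 40.00 hours, overtime 9.83 hours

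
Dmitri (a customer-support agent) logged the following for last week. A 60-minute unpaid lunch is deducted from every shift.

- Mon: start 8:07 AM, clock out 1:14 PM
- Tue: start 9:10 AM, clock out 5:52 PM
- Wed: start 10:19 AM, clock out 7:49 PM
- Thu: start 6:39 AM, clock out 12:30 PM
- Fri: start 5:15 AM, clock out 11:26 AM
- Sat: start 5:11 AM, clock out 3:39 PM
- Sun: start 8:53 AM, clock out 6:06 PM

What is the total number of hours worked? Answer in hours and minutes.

48 h 2 min

Mon: 8:07 AM–1:14 PM = 5 h 7 min; less 60 min break → 4 h 7 min
Tue: 9:10 AM–5:52 PM = 8 h 42 min; less 60 min break → 7 h 42 min
Wed: 10:19 AM–7:49 PM = 9 h 30 min; less 60 min break → 8 h 30 min
Thu: 6:39 AM–12:30 PM = 5 h 51 min; less 60 min break → 4 h 51 min
Fri: 5:15 AM–11:26 AM = 6 h 11 min; less 60 min break → 5 h 11 min
Sat: 5:11 AM–3:39 PM = 10 h 28 min; less 60 min break → 9 h 28 min
Sun: 8:53 AM–6:06 PM = 9 h 13 min; less 60 min break → 8 h 13 min
Total: 4 h 7 min + 7 h 42 min + 8 h 30 min + 4 h 51 min + 5 h 11 min + 9 h 28 min + 8 h 13 min = 48 h 2 min.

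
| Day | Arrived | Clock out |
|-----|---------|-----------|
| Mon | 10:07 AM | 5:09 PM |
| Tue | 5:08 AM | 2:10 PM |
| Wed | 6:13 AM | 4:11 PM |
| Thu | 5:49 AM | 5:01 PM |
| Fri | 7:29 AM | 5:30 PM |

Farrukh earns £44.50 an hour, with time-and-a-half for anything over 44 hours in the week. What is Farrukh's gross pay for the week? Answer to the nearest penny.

£2174.94

Mon: 10:07 AM–5:09 PM = 7 h 2 min
Tue: 5:08 AM–2:10 PM = 9 h 2 min
Wed: 6:13 AM–4:11 PM = 9 h 58 min
Thu: 5:49 AM–5:01 PM = 11 h 12 min
Fri: 7:29 AM–5:30 PM = 10 h 1 min
Total worked: 47 h 15 min = 2835 min.
Regular 44 h 0 min = 2640 min at £44.50/h; overtime 3 h 15 min = 195 min at £66.75/h.
Pay = (2640 × £44.50 + 195 × £66.75) ÷ 60 = £2174.94.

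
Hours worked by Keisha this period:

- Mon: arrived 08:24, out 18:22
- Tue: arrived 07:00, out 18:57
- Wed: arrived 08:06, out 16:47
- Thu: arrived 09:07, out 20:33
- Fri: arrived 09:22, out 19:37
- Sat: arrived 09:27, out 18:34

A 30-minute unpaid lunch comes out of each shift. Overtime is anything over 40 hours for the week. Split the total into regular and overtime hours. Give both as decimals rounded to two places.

Mon: 08:24–18:22 = 9 h 58 min; less 30 min break → 9 h 28 min
Tue: 07:00–18:57 = 11 h 57 min; less 30 min break → 11 h 27 min
Wed: 08:06–16:47 = 8 h 41 min; less 30 min break → 8 h 11 min
Thu: 09:07–20:33 = 11 h 26 min; less 30 min break → 10 h 56 min
Fri: 09:22–19:37 = 10 h 15 min; less 30 min break → 9 h 45 min
Sat: 09:27–18:34 = 9 h 7 min; less 30 min break → 8 h 37 min
Total worked: 58 h 24 min = 58.40 h.
Threshold 40 h → overtime 18 h 24 min, regular 40 h 0 min.

Regular 40.00 hours, overtime 18.40 hours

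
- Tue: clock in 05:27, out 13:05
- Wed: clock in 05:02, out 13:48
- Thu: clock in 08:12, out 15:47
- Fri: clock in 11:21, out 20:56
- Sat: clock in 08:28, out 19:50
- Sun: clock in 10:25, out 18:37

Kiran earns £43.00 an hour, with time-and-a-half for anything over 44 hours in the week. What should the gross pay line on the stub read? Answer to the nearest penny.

£2481.10

Tue: 05:27–13:05 = 7 h 38 min
Wed: 05:02–13:48 = 8 h 46 min
Thu: 08:12–15:47 = 7 h 35 min
Fri: 11:21–20:56 = 9 h 35 min
Sat: 08:28–19:50 = 11 h 22 min
Sun: 10:25–18:37 = 8 h 12 min
Total worked: 53 h 8 min = 3188 min.
Regular 44 h 0 min = 2640 min at £43.00/h; overtime 9 h 8 min = 548 min at £64.50/h.
Pay = (2640 × £43.00 + 548 × £64.50) ÷ 60 = £2481.10.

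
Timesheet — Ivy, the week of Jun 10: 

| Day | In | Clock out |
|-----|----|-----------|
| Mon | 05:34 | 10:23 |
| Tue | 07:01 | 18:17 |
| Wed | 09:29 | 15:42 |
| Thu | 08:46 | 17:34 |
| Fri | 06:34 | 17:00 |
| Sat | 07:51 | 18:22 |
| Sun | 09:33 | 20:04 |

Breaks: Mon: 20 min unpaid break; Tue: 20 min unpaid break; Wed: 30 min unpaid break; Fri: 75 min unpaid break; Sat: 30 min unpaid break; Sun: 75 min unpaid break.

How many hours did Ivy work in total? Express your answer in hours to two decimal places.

Mon: 05:34–10:23 = 4 h 49 min; less 20 min break → 4 h 29 min
Tue: 07:01–18:17 = 11 h 16 min; less 20 min break → 10 h 56 min
Wed: 09:29–15:42 = 6 h 13 min; less 30 min break → 5 h 43 min
Thu: 08:46–17:34 = 8 h 48 min
Fri: 06:34–17:00 = 10 h 26 min; less 75 min break → 9 h 11 min
Sat: 07:51–18:22 = 10 h 31 min; less 30 min break → 10 h 1 min
Sun: 09:33–20:04 = 10 h 31 min; less 75 min break → 9 h 16 min
Total: 4 h 29 min + 10 h 56 min + 5 h 43 min + 8 h 48 min + 9 h 11 min + 10 h 1 min + 9 h 16 min = 58 h 24 min.

58.40 hours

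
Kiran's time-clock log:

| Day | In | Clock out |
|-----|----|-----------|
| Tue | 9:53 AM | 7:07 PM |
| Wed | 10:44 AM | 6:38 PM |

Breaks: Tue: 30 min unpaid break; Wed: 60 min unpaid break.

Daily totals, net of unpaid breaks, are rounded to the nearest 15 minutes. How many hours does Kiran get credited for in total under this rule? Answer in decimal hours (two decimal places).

Tue: 9:53 AM–7:07 PM = 9 h 14 min − 30 min = 8 h 44 min → rounds to 8 h 45 min
Wed: 10:44 AM–6:38 PM = 7 h 54 min − 60 min = 6 h 54 min → rounds to 7 h 0 min
Total credited: 15 h 45 min.

15.75 hours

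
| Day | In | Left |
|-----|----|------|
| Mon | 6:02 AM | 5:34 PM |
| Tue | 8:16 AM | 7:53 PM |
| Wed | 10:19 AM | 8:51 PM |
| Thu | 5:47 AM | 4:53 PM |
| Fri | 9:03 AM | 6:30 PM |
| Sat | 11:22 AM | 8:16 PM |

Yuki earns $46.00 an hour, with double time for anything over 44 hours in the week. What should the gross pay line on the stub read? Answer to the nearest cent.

$3784.27

Mon: 6:02 AM–5:34 PM = 11 h 32 min
Tue: 8:16 AM–7:53 PM = 11 h 37 min
Wed: 10:19 AM–8:51 PM = 10 h 32 min
Thu: 5:47 AM–4:53 PM = 11 h 6 min
Fri: 9:03 AM–6:30 PM = 9 h 27 min
Sat: 11:22 AM–8:16 PM = 8 h 54 min
Total worked: 63 h 8 min = 3788 min.
Regular 44 h 0 min = 2640 min at $46.00/h; overtime 19 h 8 min = 1148 min at $92.00/h.
Pay = (2640 × $46.00 + 1148 × $92.00) ÷ 60 = $3784.27.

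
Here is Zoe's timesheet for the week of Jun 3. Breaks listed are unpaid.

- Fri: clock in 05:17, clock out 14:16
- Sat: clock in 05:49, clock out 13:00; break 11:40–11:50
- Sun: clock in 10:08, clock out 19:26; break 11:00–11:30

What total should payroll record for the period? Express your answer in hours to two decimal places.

Fri: 05:17–14:16 = 8 h 59 min
Sat: 05:49–13:00 = 7 h 11 min; less 10 min break → 7 h 1 min
Sun: 10:08–19:26 = 9 h 18 min; less 30 min break → 8 h 48 min
Total: 8 h 59 min + 7 h 1 min + 8 h 48 min = 24 h 48 min.

24.80 hours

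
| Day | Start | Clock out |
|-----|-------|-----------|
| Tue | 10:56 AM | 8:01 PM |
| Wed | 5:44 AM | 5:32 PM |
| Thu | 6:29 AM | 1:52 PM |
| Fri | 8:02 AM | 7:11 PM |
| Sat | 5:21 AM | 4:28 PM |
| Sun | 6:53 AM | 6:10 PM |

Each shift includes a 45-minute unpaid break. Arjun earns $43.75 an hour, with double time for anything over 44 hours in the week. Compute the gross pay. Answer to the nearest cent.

$3090.21

Tue: 10:56 AM–8:01 PM = 9 h 5 min; less 45 min break → 8 h 20 min
Wed: 5:44 AM–5:32 PM = 11 h 48 min; less 45 min break → 11 h 3 min
Thu: 6:29 AM–1:52 PM = 7 h 23 min; less 45 min break → 6 h 38 min
Fri: 8:02 AM–7:11 PM = 11 h 9 min; less 45 min break → 10 h 24 min
Sat: 5:21 AM–4:28 PM = 11 h 7 min; less 45 min break → 10 h 22 min
Sun: 6:53 AM–6:10 PM = 11 h 17 min; less 45 min break → 10 h 32 min
Total worked: 57 h 19 min = 3439 min.
Regular 44 h 0 min = 2640 min at $43.75/h; overtime 13 h 19 min = 799 min at $87.50/h.
Pay = (2640 × $43.75 + 799 × $87.50) ÷ 60 = $3090.21.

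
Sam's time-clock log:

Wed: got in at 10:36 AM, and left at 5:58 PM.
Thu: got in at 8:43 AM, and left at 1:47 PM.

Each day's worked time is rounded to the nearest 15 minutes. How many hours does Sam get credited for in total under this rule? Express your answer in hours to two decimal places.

12.25 hours

Wed: 10:36 AM–5:58 PM = 7 h 22 min → rounds to 7 h 15 min
Thu: 8:43 AM–1:47 PM = 5 h 4 min → rounds to 5 h 0 min
Total credited: 12 h 15 min.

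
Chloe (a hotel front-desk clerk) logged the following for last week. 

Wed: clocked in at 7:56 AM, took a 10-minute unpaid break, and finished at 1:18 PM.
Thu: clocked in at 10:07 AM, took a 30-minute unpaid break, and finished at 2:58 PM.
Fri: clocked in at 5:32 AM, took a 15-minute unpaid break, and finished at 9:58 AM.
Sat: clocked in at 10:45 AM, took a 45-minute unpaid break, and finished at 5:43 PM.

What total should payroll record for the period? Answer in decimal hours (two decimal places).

19.95 hours

Wed: 7:56 AM–1:18 PM = 5 h 22 min; less 10 min break → 5 h 12 min
Thu: 10:07 AM–2:58 PM = 4 h 51 min; less 30 min break → 4 h 21 min
Fri: 5:32 AM–9:58 AM = 4 h 26 min; less 15 min break → 4 h 11 min
Sat: 10:45 AM–5:43 PM = 6 h 58 min; less 45 min break → 6 h 13 min
Total: 5 h 12 min + 4 h 21 min + 4 h 11 min + 6 h 13 min = 19 h 57 min.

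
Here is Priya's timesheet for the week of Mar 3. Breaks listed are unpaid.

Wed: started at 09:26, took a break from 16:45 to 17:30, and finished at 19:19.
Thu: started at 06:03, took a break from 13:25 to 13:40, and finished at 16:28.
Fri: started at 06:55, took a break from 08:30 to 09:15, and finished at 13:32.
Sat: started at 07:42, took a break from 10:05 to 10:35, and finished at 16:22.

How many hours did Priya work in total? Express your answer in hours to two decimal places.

Wed: 09:26–19:19 = 9 h 53 min; less 45 min break → 9 h 8 min
Thu: 06:03–16:28 = 10 h 25 min; less 15 min break → 10 h 10 min
Fri: 06:55–13:32 = 6 h 37 min; less 45 min break → 5 h 52 min
Sat: 07:42–16:22 = 8 h 40 min; less 30 min break → 8 h 10 min
Total: 9 h 8 min + 10 h 10 min + 5 h 52 min + 8 h 10 min = 33 h 20 min.

33.33 hours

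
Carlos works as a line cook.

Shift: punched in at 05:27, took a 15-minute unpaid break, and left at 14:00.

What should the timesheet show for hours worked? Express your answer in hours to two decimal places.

8.30 hours

Shift: 05:27–14:00 = 8 h 33 min; less 15 min break → 8 h 18 min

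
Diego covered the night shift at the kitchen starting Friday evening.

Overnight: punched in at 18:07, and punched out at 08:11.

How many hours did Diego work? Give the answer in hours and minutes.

14 h 4 min

Overnight: 18:07 → midnight = 5 h 53 min; midnight → 08:11 = 8 h 11 min; span 14 h 4 min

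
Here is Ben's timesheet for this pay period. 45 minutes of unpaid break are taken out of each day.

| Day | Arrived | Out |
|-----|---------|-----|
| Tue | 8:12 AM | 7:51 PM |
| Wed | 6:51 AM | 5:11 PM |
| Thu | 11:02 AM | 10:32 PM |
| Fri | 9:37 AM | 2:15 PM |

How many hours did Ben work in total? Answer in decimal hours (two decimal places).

35.12 hours

Tue: 8:12 AM–7:51 PM = 11 h 39 min; less 45 min break → 10 h 54 min
Wed: 6:51 AM–5:11 PM = 10 h 20 min; less 45 min break → 9 h 35 min
Thu: 11:02 AM–10:32 PM = 11 h 30 min; less 45 min break → 10 h 45 min
Fri: 9:37 AM–2:15 PM = 4 h 38 min; less 45 min break → 3 h 53 min
Total: 10 h 54 min + 9 h 35 min + 10 h 45 min + 3 h 53 min = 35 h 7 min.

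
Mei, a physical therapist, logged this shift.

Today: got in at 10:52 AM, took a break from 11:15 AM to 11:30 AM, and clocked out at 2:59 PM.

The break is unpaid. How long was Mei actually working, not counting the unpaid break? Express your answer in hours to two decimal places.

3.87 hours

Today: 10:52 AM–2:59 PM = 4 h 7 min; less 15 min break → 3 h 52 min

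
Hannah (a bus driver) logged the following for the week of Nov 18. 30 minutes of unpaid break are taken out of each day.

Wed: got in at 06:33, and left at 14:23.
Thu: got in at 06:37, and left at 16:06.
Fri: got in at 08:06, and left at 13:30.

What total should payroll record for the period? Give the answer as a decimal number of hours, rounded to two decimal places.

21.22 hours

Wed: 06:33–14:23 = 7 h 50 min; less 30 min break → 7 h 20 min
Thu: 06:37–16:06 = 9 h 29 min; less 30 min break → 8 h 59 min
Fri: 08:06–13:30 = 5 h 24 min; less 30 min break → 4 h 54 min
Total: 7 h 20 min + 8 h 59 min + 4 h 54 min = 21 h 13 min.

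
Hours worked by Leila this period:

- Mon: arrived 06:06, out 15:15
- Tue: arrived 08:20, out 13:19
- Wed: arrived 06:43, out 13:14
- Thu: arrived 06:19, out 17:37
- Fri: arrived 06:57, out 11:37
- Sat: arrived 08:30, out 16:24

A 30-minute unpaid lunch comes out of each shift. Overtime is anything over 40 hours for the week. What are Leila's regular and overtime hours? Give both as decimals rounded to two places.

Regular 40.00 hours, overtime 1.52 hours

Mon: 06:06–15:15 = 9 h 9 min; less 30 min break → 8 h 39 min
Tue: 08:20–13:19 = 4 h 59 min; less 30 min break → 4 h 29 min
Wed: 06:43–13:14 = 6 h 31 min; less 30 min break → 6 h 1 min
Thu: 06:19–17:37 = 11 h 18 min; less 30 min break → 10 h 48 min
Fri: 06:57–11:37 = 4 h 40 min; less 30 min break → 4 h 10 min
Sat: 08:30–16:24 = 7 h 54 min; less 30 min break → 7 h 24 min
Total worked: 41 h 31 min = 41.52 h.
Threshold 40 h → overtime 1 h 31 min, regular 40 h 0 min.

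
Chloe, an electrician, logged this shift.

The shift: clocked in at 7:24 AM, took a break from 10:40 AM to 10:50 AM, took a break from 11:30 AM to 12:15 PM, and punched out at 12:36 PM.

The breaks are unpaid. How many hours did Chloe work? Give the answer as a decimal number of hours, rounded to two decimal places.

4.28 hours

The shift: 7:24 AM–12:36 PM = 5 h 12 min; less 55 min break → 4 h 17 min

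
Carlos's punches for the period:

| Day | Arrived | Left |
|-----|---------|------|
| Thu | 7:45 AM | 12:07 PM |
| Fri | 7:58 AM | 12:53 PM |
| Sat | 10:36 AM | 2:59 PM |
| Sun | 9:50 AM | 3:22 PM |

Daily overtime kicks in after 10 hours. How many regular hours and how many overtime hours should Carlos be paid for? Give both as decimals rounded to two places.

Regular 19.20 hours, overtime 0.00 hours

Thu: 7:45 AM–12:07 PM = 4 h 22 min
Fri: 7:58 AM–12:53 PM = 4 h 55 min
Sat: 10:36 AM–2:59 PM = 4 h 23 min
Sun: 9:50 AM–3:22 PM = 5 h 32 min
Thu reg 4 h 22 min / OT 0 h 0 min; Fri reg 4 h 55 min / OT 0 h 0 min; Sat reg 4 h 23 min / OT 0 h 0 min; Sun reg 5 h 32 min / OT 0 h 0 min.
Totals: regular 19 h 12 min, overtime 0 h 0 min.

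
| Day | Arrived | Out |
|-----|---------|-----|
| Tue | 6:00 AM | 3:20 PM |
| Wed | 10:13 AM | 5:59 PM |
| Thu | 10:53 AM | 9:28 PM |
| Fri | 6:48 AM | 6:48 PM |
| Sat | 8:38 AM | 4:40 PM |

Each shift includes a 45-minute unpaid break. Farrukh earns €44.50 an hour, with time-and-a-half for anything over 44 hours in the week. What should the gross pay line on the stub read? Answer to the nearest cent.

Tue: 6:00 AM–3:20 PM = 9 h 20 min; less 45 min break → 8 h 35 min
Wed: 10:13 AM–5:59 PM = 7 h 46 min; less 45 min break → 7 h 1 min
Thu: 10:53 AM–9:28 PM = 10 h 35 min; less 45 min break → 9 h 50 min
Fri: 6:48 AM–6:48 PM = 12 h 0 min; less 45 min break → 11 h 15 min
Sat: 8:38 AM–4:40 PM = 8 h 2 min; less 45 min break → 7 h 17 min
Total worked: 43 h 58 min = 2638 min.
Regular 43 h 58 min = 2638 min at €44.50/h; overtime 0 h 0 min = 0 min at €66.75/h.
Pay = (2638 × €44.50 + 0 × €66.75) ÷ 60 = €1956.52.

€1956.52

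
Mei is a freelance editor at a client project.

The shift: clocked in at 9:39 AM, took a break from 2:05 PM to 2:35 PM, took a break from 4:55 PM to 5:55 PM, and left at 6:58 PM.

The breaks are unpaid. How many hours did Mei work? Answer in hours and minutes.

7 h 49 min

The shift: 9:39 AM–6:58 PM = 9 h 19 min; less 90 min break → 7 h 49 min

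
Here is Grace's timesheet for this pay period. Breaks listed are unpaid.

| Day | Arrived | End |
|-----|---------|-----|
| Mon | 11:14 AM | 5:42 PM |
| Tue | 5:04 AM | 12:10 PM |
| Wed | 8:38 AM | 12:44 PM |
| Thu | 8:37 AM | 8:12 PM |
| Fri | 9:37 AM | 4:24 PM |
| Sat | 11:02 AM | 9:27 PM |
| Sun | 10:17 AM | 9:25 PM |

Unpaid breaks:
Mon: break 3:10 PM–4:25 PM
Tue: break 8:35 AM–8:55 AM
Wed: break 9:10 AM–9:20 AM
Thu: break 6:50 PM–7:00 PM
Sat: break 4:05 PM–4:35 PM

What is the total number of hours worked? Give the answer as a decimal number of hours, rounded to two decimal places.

Mon: 11:14 AM–5:42 PM = 6 h 28 min; less 75 min break → 5 h 13 min
Tue: 5:04 AM–12:10 PM = 7 h 6 min; less 20 min break → 6 h 46 min
Wed: 8:38 AM–12:44 PM = 4 h 6 min; less 10 min break → 3 h 56 min
Thu: 8:37 AM–8:12 PM = 11 h 35 min; less 10 min break → 11 h 25 min
Fri: 9:37 AM–4:24 PM = 6 h 47 min
Sat: 11:02 AM–9:27 PM = 10 h 25 min; less 30 min break → 9 h 55 min
Sun: 10:17 AM–9:25 PM = 11 h 8 min
Total: 5 h 13 min + 6 h 46 min + 3 h 56 min + 11 h 25 min + 6 h 47 min + 9 h 55 min + 11 h 8 min = 55 h 10 min.

55.17 hours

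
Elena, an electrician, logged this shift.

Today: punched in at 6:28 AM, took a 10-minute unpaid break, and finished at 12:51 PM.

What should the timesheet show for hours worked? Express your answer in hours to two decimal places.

Today: 6:28 AM–12:51 PM = 6 h 23 min; less 10 min break → 6 h 13 min

6.22 hours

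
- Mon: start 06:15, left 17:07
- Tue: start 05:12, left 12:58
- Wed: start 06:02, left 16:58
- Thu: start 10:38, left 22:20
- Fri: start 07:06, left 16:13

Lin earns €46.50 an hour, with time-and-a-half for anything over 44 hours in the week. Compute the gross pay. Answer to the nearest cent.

€2491.24

Mon: 06:15–17:07 = 10 h 52 min
Tue: 05:12–12:58 = 7 h 46 min
Wed: 06:02–16:58 = 10 h 56 min
Thu: 10:38–22:20 = 11 h 42 min
Fri: 07:06–16:13 = 9 h 7 min
Total worked: 50 h 23 min = 3023 min.
Regular 44 h 0 min = 2640 min at €46.50/h; overtime 6 h 23 min = 383 min at €69.75/h.
Pay = (2640 × €46.50 + 383 × €69.75) ÷ 60 = €2491.24.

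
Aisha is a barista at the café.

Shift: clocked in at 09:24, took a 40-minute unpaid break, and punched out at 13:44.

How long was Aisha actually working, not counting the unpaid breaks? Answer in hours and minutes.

Shift: 09:24–13:44 = 4 h 20 min; less 40 min break → 3 h 40 min

3 h 40 min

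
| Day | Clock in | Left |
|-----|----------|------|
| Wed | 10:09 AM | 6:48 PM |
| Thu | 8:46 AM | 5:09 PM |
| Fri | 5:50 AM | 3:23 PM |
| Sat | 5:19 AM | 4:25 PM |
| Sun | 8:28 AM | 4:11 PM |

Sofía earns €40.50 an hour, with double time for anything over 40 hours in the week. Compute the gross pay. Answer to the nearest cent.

Wed: 10:09 AM–6:48 PM = 8 h 39 min
Thu: 8:46 AM–5:09 PM = 8 h 23 min
Fri: 5:50 AM–3:23 PM = 9 h 33 min
Sat: 5:19 AM–4:25 PM = 11 h 6 min
Sun: 8:28 AM–4:11 PM = 7 h 43 min
Total worked: 45 h 24 min = 2724 min.
Regular 40 h 0 min = 2400 min at €40.50/h; overtime 5 h 24 min = 324 min at €81.00/h.
Pay = (2400 × €40.50 + 324 × €81.00) ÷ 60 = €2057.40.

€2057.40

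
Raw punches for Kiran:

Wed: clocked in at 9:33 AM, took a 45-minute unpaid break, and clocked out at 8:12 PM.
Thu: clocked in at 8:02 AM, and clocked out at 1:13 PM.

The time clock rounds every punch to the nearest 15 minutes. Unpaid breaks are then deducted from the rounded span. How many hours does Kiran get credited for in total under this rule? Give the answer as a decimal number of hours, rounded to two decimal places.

15.25 hours

Wed: in 9:33 AM→9:30 AM, out 8:12 PM→8:15 PM; 10 h 45 min − 45 min = 10 h 0 min
Thu: in 8:02 AM→8:00 AM, out 1:13 PM→1:15 PM; 5 h 15 min
Total credited: 15 h 15 min.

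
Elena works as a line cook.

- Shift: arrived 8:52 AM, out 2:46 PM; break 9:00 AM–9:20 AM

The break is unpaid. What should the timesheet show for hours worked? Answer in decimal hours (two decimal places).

5.57 hours

Shift: 8:52 AM–2:46 PM = 5 h 54 min; less 20 min break → 5 h 34 min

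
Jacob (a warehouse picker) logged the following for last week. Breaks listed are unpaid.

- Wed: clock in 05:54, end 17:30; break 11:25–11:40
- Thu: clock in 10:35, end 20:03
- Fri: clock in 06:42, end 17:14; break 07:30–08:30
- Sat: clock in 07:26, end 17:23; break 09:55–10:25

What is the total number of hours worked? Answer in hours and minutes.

39 h 48 min

Wed: 05:54–17:30 = 11 h 36 min; less 15 min break → 11 h 21 min
Thu: 10:35–20:03 = 9 h 28 min
Fri: 06:42–17:14 = 10 h 32 min; less 60 min break → 9 h 32 min
Sat: 07:26–17:23 = 9 h 57 min; less 30 min break → 9 h 27 min
Total: 11 h 21 min + 9 h 28 min + 9 h 32 min + 9 h 27 min = 39 h 48 min.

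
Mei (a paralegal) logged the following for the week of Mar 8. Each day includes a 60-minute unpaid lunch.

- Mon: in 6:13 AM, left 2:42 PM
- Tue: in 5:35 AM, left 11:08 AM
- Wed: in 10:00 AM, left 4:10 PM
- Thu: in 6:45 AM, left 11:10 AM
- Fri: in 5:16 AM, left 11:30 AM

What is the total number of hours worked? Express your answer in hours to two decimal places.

25.85 hours

Mon: 6:13 AM–2:42 PM = 8 h 29 min; less 60 min break → 7 h 29 min
Tue: 5:35 AM–11:08 AM = 5 h 33 min; less 60 min break → 4 h 33 min
Wed: 10:00 AM–4:10 PM = 6 h 10 min; less 60 min break → 5 h 10 min
Thu: 6:45 AM–11:10 AM = 4 h 25 min; less 60 min break → 3 h 25 min
Fri: 5:16 AM–11:30 AM = 6 h 14 min; less 60 min break → 5 h 14 min
Total: 7 h 29 min + 4 h 33 min + 5 h 10 min + 3 h 25 min + 5 h 14 min = 25 h 51 min.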